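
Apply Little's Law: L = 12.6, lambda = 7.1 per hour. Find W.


W = L / lambda = 12.6 / 7.1 = 1.7746 hours

1.7746 hours


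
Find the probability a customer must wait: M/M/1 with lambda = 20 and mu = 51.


P(wait) = rho = lambda/mu = 20/51 = 0.3922

0.3922


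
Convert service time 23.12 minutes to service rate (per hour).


mu = 60 / avg_service_time = 60 / 23.12 = 2.6 per hour

2.6 per hour


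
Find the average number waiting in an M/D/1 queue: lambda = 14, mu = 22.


M/D/1: Lq = rho^2 / (2*(1-rho)) where rho = 14/22; Lq = 0.56

0.56


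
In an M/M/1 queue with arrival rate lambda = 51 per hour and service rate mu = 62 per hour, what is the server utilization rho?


rho = lambda/mu = 51/62 = 0.8226

0.8226


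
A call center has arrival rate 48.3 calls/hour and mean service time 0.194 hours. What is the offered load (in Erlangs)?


Offered load a = lambda * E[S] = 48.3 * 0.194 = 9.37 Erlangs

9.37 Erlangs


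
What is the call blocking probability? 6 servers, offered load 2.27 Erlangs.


B(N,A) = (A^N/N!) / sum(A^k/k!, k=0..N) with N=6, A=2.27 = 0.0198

0.0198


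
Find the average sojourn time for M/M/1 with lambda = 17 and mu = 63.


W = 1/(mu - lambda) = 1/(63 - 17) = 0.0217 hours

0.0217 hours


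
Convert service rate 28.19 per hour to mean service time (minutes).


Mean service time = 60/mu = 60/28.19 = 2.13 minutes

2.13 minutes


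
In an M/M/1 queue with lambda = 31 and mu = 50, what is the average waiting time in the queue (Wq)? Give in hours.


rho = 31/50; Wq = rho/(mu - lambda) = 0.0326 hours

0.0326 hours


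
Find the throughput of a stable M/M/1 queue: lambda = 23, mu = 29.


For a stable queue (lambda < mu), throughput = lambda = 23 per hour

23 per hour


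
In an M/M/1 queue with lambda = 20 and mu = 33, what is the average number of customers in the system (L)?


rho = 20/33; L = rho/(1-rho) = 1.54

1.54


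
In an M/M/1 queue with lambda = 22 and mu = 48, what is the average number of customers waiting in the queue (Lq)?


rho = 22/48; Lq = rho^2/(1-rho) = 0.39

0.39


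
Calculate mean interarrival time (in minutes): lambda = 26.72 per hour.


Mean interarrival time = 60/lambda = 60/26.72 = 2.25 minutes

2.25 minutes


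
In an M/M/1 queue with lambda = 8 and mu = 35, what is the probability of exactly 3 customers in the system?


rho = 8/35; P(n) = (1-rho)*rho^n = (1-8/35)*(8/35)^3 = 0.0092

0.0092


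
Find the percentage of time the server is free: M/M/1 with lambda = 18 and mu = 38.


Idle fraction = (1 - rho) * 100 = (1 - 18/38) * 100 = 52.6%

52.6%


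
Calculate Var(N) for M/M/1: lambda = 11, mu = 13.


rho = 11/13; Var(N) = rho/(1-rho)^2 = 35.75

35.75


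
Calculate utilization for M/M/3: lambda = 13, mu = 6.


rho = lambda/(c*mu) = 13/(3*6) = 0.7222

0.7222


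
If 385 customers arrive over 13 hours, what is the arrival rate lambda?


lambda = total arrivals / time = 385 / 13 = 29.62 per hour

29.62 per hour


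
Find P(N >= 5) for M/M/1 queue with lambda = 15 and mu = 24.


P(N >= 5) = rho^5 = (15/24)^5 = 0.0954

0.0954


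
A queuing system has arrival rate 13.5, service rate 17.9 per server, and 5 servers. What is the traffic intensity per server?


rho = lambda / (c * mu) = 13.5 / (5 * 17.9) = 0.1508

0.1508


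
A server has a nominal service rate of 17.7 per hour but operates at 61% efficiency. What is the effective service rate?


Effective rate = mu * efficiency = 17.7 * 0.61 = 10.8 per hour

10.8 per hour


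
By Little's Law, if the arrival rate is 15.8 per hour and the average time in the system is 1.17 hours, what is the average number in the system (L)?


L = lambda * W = 15.8 * 1.17 = 18.49

18.49


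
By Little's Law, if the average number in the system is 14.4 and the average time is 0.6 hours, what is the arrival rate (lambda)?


lambda = L / W = 14.4 / 0.6 = 24.0 per hour

24.0 per hour


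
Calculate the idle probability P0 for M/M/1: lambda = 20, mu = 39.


P0 = 1 - rho = 1 - 20/39 = 0.4872

0.4872


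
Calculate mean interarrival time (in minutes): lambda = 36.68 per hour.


Mean interarrival time = 60/lambda = 60/36.68 = 1.64 minutes

1.64 minutes


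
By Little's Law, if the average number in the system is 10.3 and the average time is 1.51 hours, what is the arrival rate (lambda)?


lambda = L / W = 10.3 / 1.51 = 6.82 per hour

6.82 per hour


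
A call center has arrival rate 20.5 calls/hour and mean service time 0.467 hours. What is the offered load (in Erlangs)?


Offered load a = lambda * E[S] = 20.5 * 0.467 = 9.57 Erlangs

9.57 Erlangs


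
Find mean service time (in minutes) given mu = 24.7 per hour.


Mean service time = 60/mu = 60/24.7 = 2.43 minutes

2.43 minutes


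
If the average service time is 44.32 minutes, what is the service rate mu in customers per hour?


mu = 60 / avg_service_time = 60 / 44.32 = 1.35 per hour

1.35 per hour


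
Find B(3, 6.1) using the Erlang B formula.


B(N,A) = (A^N/N!) / sum(A^k/k!, k=0..N) with N=3, A=6.1 = 0.5954

0.5954


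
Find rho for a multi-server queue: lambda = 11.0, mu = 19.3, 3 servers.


rho = lambda / (c * mu) = 11.0 / (3 * 19.3) = 0.19

0.19


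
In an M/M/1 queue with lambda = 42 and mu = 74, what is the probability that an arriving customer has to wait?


P(wait) = rho = lambda/mu = 42/74 = 0.5676

0.5676


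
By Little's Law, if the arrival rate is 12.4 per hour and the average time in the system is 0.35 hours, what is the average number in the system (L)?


L = lambda * W = 12.4 * 0.35 = 4.34

4.34


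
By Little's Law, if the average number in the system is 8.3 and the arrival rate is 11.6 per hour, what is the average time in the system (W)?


W = L / lambda = 8.3 / 11.6 = 0.7155 hours

0.7155 hours


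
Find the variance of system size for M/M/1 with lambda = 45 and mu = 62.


rho = 45/62; Var(N) = rho/(1-rho)^2 = 9.65

9.65


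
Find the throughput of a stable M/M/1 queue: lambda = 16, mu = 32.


For a stable queue (lambda < mu), throughput = lambda = 16 per hour

16 per hour


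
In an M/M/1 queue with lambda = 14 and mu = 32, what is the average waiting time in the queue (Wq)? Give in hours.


rho = 14/32; Wq = rho/(mu - lambda) = 0.0243 hours

0.0243 hours


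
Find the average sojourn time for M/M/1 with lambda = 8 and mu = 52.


W = 1/(mu - lambda) = 1/(52 - 8) = 0.0227 hours

0.0227 hours


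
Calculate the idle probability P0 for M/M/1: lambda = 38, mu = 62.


P0 = 1 - rho = 1 - 38/62 = 0.3871

0.3871


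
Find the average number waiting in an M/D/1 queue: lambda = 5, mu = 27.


M/D/1: Lq = rho^2 / (2*(1-rho)) where rho = 5/27; Lq = 0.02

0.02


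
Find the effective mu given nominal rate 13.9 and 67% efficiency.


Effective rate = mu * efficiency = 13.9 * 0.67 = 9.31 per hour

9.31 per hour


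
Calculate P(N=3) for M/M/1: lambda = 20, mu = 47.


rho = 20/47; P(n) = (1-rho)*rho^n = (1-20/47)*(20/47)^3 = 0.0443

0.0443


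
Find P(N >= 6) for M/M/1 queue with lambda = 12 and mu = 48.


P(N >= 6) = rho^6 = (12/48)^6 = 0.0002

0.0002


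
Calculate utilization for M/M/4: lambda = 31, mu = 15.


rho = lambda/(c*mu) = 31/(4*15) = 0.5167

0.5167


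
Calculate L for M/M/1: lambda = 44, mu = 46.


rho = 44/46; L = rho/(1-rho) = 22.0

22.0


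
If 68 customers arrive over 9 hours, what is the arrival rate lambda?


lambda = total arrivals / time = 68 / 9 = 7.56 per hour

7.56 per hour


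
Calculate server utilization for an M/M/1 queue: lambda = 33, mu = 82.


rho = lambda/mu = 33/82 = 0.4024

0.4024


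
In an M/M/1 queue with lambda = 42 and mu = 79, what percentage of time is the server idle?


Idle fraction = (1 - rho) * 100 = (1 - 42/79) * 100 = 46.8%

46.8%


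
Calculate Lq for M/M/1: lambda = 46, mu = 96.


rho = 46/96; Lq = rho^2/(1-rho) = 0.44

0.44


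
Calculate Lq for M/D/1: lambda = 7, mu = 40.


M/D/1: Lq = rho^2 / (2*(1-rho)) where rho = 7/40; Lq = 0.02

0.02


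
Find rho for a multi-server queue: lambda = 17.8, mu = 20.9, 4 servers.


rho = lambda / (c * mu) = 17.8 / (4 * 20.9) = 0.2129

0.2129


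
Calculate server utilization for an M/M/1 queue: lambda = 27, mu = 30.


rho = lambda/mu = 27/30 = 0.9

0.9


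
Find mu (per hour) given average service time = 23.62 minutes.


mu = 60 / avg_service_time = 60 / 23.62 = 2.54 per hour

2.54 per hour


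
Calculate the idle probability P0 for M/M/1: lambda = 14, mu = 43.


P0 = 1 - rho = 1 - 14/43 = 0.6744

0.6744


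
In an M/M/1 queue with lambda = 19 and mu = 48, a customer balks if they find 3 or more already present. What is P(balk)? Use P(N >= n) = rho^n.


P(N >= 3) = rho^3 = (19/48)^3 = 0.062

0.062


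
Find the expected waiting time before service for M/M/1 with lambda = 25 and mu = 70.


rho = 25/70; Wq = rho/(mu - lambda) = 0.0079 hours

0.0079 hours


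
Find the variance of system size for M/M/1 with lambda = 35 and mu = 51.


rho = 35/51; Var(N) = rho/(1-rho)^2 = 6.97

6.97


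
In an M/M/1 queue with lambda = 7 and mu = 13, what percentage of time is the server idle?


Idle fraction = (1 - rho) * 100 = (1 - 7/13) * 100 = 46.2%

46.2%


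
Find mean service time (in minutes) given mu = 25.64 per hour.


Mean service time = 60/mu = 60/25.64 = 2.34 minutes

2.34 minutes


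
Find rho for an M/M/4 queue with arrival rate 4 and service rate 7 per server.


rho = lambda/(c*mu) = 4/(4*7) = 0.1429

0.1429


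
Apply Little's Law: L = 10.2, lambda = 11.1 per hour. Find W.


W = L / lambda = 10.2 / 11.1 = 0.9189 hours

0.9189 hours


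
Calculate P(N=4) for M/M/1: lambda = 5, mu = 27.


rho = 5/27; P(n) = (1-rho)*rho^n = (1-5/27)*(5/27)^4 = 0.001

0.001


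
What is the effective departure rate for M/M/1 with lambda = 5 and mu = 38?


For a stable queue (lambda < mu), throughput = lambda = 5 per hour

5 per hour


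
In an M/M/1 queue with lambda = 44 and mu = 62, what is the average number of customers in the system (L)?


rho = 44/62; L = rho/(1-rho) = 2.44

2.44


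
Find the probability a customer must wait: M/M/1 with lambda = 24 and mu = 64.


P(wait) = rho = lambda/mu = 24/64 = 0.375

0.375


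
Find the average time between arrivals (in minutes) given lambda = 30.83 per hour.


Mean interarrival time = 60/lambda = 60/30.83 = 1.95 minutes

1.95 minutes


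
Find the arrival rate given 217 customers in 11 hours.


lambda = total arrivals / time = 217 / 11 = 19.73 per hour

19.73 per hour


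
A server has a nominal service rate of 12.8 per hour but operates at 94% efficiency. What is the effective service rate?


Effective rate = mu * efficiency = 12.8 * 0.94 = 12.03 per hour

12.03 per hour


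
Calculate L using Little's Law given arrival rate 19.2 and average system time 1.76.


L = lambda * W = 19.2 * 1.76 = 33.79

33.79


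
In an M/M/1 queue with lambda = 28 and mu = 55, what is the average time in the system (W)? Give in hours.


W = 1/(mu - lambda) = 1/(55 - 28) = 0.037 hours

0.037 hours


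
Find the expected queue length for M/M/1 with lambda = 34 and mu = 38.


rho = 34/38; Lq = rho^2/(1-rho) = 7.61

7.61


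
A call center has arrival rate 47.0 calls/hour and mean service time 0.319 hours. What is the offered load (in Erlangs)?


Offered load a = lambda * E[S] = 47.0 * 0.319 = 14.99 Erlangs

14.99 Erlangs


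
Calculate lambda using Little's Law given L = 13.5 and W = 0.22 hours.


lambda = L / W = 13.5 / 0.22 = 61.36 per hour

61.36 per hour


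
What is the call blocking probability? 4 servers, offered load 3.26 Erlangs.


B(N,A) = (A^N/N!) / sum(A^k/k!, k=0..N) with N=4, A=3.26 = 0.2347

0.2347


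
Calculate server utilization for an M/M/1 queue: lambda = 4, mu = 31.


rho = lambda/mu = 4/31 = 0.129

0.129


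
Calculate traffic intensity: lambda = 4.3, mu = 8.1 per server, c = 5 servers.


rho = lambda / (c * mu) = 4.3 / (5 * 8.1) = 0.1062

0.1062


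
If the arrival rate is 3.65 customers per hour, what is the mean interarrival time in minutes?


Mean interarrival time = 60/lambda = 60/3.65 = 16.44 minutes

16.44 minutes


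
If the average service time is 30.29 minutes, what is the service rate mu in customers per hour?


mu = 60 / avg_service_time = 60 / 30.29 = 1.98 per hour

1.98 per hour


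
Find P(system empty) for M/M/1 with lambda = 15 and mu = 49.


P0 = 1 - rho = 1 - 15/49 = 0.6939

0.6939


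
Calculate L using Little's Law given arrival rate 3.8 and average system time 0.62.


L = lambda * W = 3.8 * 0.62 = 2.36

2.36


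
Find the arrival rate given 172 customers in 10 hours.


lambda = total arrivals / time = 172 / 10 = 17.2 per hour

17.2 per hour


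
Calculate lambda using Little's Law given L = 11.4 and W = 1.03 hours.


lambda = L / W = 11.4 / 1.03 = 11.07 per hour

11.07 per hour


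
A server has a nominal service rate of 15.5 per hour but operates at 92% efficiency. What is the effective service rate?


Effective rate = mu * efficiency = 15.5 * 0.92 = 14.26 per hour

14.26 per hour


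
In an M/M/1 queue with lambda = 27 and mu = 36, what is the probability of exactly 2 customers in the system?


rho = 27/36; P(n) = (1-rho)*rho^n = (1-27/36)*(27/36)^2 = 0.1406

0.1406


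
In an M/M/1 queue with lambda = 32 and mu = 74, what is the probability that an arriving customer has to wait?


P(wait) = rho = lambda/mu = 32/74 = 0.4324

0.4324


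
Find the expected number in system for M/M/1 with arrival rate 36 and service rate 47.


rho = 36/47; L = rho/(1-rho) = 3.27

3.27


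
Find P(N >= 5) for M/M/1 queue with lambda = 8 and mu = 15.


P(N >= 5) = rho^5 = (8/15)^5 = 0.0432

0.0432


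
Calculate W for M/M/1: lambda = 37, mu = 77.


W = 1/(mu - lambda) = 1/(77 - 37) = 0.025 hours

0.025 hours


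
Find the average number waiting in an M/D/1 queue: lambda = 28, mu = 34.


M/D/1: Lq = rho^2 / (2*(1-rho)) where rho = 28/34; Lq = 1.92

1.92


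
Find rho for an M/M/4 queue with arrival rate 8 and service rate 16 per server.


rho = lambda/(c*mu) = 8/(4*16) = 0.125

0.125


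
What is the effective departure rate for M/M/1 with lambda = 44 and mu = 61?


For a stable queue (lambda < mu), throughput = lambda = 44 per hour

44 per hour


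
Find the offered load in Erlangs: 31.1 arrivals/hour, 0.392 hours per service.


Offered load a = lambda * E[S] = 31.1 * 0.392 = 12.19 Erlangs

12.19 Erlangs


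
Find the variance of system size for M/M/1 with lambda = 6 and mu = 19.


rho = 6/19; Var(N) = rho/(1-rho)^2 = 0.67

0.67


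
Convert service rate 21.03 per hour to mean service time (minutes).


Mean service time = 60/mu = 60/21.03 = 2.85 minutes

2.85 minutes


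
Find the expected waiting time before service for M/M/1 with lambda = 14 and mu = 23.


rho = 14/23; Wq = rho/(mu - lambda) = 0.0676 hours

0.0676 hours


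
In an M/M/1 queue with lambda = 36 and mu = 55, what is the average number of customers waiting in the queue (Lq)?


rho = 36/55; Lq = rho^2/(1-rho) = 1.24

1.24


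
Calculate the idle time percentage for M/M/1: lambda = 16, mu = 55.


Idle fraction = (1 - rho) * 100 = (1 - 16/55) * 100 = 70.9%

70.9%


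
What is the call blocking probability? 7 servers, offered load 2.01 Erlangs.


B(N,A) = (A^N/N!) / sum(A^k/k!, k=0..N) with N=7, A=2.01 = 0.0035

0.0035


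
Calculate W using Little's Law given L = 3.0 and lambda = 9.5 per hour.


W = L / lambda = 3.0 / 9.5 = 0.3158 hours

0.3158 hours


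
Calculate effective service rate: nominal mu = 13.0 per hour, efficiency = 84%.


Effective rate = mu * efficiency = 13.0 * 0.84 = 10.92 per hour

10.92 per hour


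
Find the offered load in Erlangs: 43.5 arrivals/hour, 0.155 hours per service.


Offered load a = lambda * E[S] = 43.5 * 0.155 = 6.74 Erlangs

6.74 Erlangs


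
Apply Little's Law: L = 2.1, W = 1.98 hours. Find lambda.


lambda = L / W = 2.1 / 1.98 = 1.06 per hour

1.06 per hour


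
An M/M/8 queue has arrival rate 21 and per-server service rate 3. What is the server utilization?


rho = lambda/(c*mu) = 21/(8*3) = 0.875

0.875


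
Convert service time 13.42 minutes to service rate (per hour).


mu = 60 / avg_service_time = 60 / 13.42 = 4.47 per hour

4.47 per hour


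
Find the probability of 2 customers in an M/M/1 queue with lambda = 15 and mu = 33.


rho = 15/33; P(n) = (1-rho)*rho^n = (1-15/33)*(15/33)^2 = 0.1127

0.1127


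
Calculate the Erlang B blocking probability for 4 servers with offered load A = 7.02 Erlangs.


B(N,A) = (A^N/N!) / sum(A^k/k!, k=0..N) with N=4, A=7.02 = 0.5284

0.5284


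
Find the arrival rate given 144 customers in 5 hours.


lambda = total arrivals / time = 144 / 5 = 28.8 per hour

28.8 per hour


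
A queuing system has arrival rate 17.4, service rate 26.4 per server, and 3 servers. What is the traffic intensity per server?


rho = lambda / (c * mu) = 17.4 / (3 * 26.4) = 0.2197

0.2197


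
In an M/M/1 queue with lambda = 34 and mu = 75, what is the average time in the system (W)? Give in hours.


W = 1/(mu - lambda) = 1/(75 - 34) = 0.0244 hours

0.0244 hours


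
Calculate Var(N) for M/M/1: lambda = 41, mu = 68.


rho = 41/68; Var(N) = rho/(1-rho)^2 = 3.82

3.82


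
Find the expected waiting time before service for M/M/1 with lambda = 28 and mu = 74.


rho = 28/74; Wq = rho/(mu - lambda) = 0.0082 hours

0.0082 hours


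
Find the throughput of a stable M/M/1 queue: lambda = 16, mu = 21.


For a stable queue (lambda < mu), throughput = lambda = 16 per hour

16 per hour


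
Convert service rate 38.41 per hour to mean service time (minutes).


Mean service time = 60/mu = 60/38.41 = 1.56 minutes

1.56 minutes


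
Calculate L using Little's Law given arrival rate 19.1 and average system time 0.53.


L = lambda * W = 19.1 * 0.53 = 10.12

10.12


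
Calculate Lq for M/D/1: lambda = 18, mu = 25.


M/D/1: Lq = rho^2 / (2*(1-rho)) where rho = 18/25; Lq = 0.93

0.93


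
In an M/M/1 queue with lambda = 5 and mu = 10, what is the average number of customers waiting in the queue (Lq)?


rho = 5/10; Lq = rho^2/(1-rho) = 0.5

0.5


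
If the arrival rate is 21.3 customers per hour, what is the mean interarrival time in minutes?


Mean interarrival time = 60/lambda = 60/21.3 = 2.82 minutes

2.82 minutes


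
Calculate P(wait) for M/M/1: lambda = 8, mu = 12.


P(wait) = rho = lambda/mu = 8/12 = 0.6667

0.6667


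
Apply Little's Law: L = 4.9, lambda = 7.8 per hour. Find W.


W = L / lambda = 4.9 / 7.8 = 0.6282 hours

0.6282 hours


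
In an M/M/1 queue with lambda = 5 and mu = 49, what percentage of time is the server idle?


Idle fraction = (1 - rho) * 100 = (1 - 5/49) * 100 = 89.8%

89.8%


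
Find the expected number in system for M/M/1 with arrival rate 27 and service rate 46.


rho = 27/46; L = rho/(1-rho) = 1.42

1.42


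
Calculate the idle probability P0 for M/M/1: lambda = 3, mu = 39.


P0 = 1 - rho = 1 - 3/39 = 0.9231

0.9231


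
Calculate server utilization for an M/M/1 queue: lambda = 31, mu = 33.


rho = lambda/mu = 31/33 = 0.9394

0.9394


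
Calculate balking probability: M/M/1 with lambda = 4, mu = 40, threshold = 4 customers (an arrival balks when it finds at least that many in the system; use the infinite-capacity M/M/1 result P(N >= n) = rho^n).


P(N >= 4) = rho^4 = (4/40)^4 = 0.0001

0.0001


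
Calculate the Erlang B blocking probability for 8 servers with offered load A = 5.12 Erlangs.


B(N,A) = (A^N/N!) / sum(A^k/k!, k=0..N) with N=8, A=5.12 = 0.0758

0.0758


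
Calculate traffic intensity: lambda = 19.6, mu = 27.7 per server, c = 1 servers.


rho = lambda / (c * mu) = 19.6 / (1 * 27.7) = 0.7076

0.7076


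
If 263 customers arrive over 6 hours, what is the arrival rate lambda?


lambda = total arrivals / time = 263 / 6 = 43.83 per hour

43.83 per hour


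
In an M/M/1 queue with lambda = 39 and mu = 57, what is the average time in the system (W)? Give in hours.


W = 1/(mu - lambda) = 1/(57 - 39) = 0.0556 hours

0.0556 hours


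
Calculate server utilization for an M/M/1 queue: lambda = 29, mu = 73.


rho = lambda/mu = 29/73 = 0.3973

0.3973


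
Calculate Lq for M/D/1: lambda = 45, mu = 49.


M/D/1: Lq = rho^2 / (2*(1-rho)) where rho = 45/49; Lq = 5.17

5.17


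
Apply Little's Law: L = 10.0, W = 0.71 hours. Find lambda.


lambda = L / W = 10.0 / 0.71 = 14.08 per hour

14.08 per hour


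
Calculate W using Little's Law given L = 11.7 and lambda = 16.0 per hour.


W = L / lambda = 11.7 / 16.0 = 0.7313 hours

0.7313 hours


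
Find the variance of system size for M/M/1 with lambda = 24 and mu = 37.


rho = 24/37; Var(N) = rho/(1-rho)^2 = 5.25

5.25


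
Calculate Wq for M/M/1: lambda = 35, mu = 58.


rho = 35/58; Wq = rho/(mu - lambda) = 0.0262 hours

0.0262 hours


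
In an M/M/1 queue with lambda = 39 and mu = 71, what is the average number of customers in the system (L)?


rho = 39/71; L = rho/(1-rho) = 1.22

1.22


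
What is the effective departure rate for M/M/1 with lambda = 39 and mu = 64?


For a stable queue (lambda < mu), throughput = lambda = 39 per hour

39 per hour


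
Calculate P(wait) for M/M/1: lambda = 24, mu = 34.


P(wait) = rho = lambda/mu = 24/34 = 0.7059

0.7059


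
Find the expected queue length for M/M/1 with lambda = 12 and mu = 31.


rho = 12/31; Lq = rho^2/(1-rho) = 0.24

0.24


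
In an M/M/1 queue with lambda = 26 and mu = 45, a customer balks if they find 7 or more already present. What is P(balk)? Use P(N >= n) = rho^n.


P(N >= 7) = rho^7 = (26/45)^7 = 0.0215

0.0215


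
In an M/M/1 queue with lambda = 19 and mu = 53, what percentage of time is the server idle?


Idle fraction = (1 - rho) * 100 = (1 - 19/53) * 100 = 64.2%

64.2%


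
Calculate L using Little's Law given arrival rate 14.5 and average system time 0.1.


L = lambda * W = 14.5 * 0.1 = 1.45

1.45


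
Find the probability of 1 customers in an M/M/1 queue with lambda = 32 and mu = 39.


rho = 32/39; P(n) = (1-rho)*rho^n = (1-32/39)*(32/39)^1 = 0.1473

0.1473


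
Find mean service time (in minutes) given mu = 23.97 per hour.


Mean service time = 60/mu = 60/23.97 = 2.5 minutes

2.5 minutes


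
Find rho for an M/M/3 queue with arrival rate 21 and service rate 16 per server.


rho = lambda/(c*mu) = 21/(3*16) = 0.4375

0.4375


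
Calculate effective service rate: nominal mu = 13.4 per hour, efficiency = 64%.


Effective rate = mu * efficiency = 13.4 * 0.64 = 8.58 per hour

8.58 per hour


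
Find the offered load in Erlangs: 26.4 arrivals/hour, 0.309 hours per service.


Offered load a = lambda * E[S] = 26.4 * 0.309 = 8.16 Erlangs

8.16 Erlangs


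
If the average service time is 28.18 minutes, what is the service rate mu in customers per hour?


mu = 60 / avg_service_time = 60 / 28.18 = 2.13 per hour

2.13 per hour


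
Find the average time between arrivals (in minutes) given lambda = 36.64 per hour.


Mean interarrival time = 60/lambda = 60/36.64 = 1.64 minutes

1.64 minutes


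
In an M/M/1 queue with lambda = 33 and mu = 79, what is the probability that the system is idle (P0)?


P0 = 1 - rho = 1 - 33/79 = 0.5823

0.5823


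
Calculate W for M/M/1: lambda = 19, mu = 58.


W = 1/(mu - lambda) = 1/(58 - 19) = 0.0256 hours

0.0256 hours


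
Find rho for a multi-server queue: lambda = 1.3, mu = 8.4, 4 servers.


rho = lambda / (c * mu) = 1.3 / (4 * 8.4) = 0.0387

0.0387


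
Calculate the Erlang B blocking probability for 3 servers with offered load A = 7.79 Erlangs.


B(N,A) = (A^N/N!) / sum(A^k/k!, k=0..N) with N=3, A=7.79 = 0.6681

0.6681


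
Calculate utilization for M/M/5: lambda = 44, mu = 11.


rho = lambda/(c*mu) = 44/(5*11) = 0.8

0.8


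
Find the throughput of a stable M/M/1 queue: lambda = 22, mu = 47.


For a stable queue (lambda < mu), throughput = lambda = 22 per hour

22 per hour


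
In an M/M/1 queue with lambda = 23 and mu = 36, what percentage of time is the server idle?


Idle fraction = (1 - rho) * 100 = (1 - 23/36) * 100 = 36.1%

36.1%


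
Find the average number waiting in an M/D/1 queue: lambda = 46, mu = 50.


M/D/1: Lq = rho^2 / (2*(1-rho)) where rho = 46/50; Lq = 5.29

5.29


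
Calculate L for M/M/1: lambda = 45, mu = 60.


rho = 45/60; L = rho/(1-rho) = 3.0

3.0


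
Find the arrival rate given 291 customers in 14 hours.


lambda = total arrivals / time = 291 / 14 = 20.79 per hour

20.79 per hour


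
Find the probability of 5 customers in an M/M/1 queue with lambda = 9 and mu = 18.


rho = 9/18; P(n) = (1-rho)*rho^n = (1-9/18)*(9/18)^5 = 0.0156

0.0156


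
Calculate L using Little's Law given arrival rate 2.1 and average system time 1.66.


L = lambda * W = 2.1 * 1.66 = 3.49

3.49


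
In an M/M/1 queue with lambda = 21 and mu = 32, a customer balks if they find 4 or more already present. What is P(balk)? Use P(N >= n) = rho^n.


P(N >= 4) = rho^4 = (21/32)^4 = 0.1855

0.1855


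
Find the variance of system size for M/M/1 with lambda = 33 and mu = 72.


rho = 33/72; Var(N) = rho/(1-rho)^2 = 1.56

1.56


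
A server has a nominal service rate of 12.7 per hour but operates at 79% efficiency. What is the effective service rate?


Effective rate = mu * efficiency = 12.7 * 0.79 = 10.03 per hour

10.03 per hour


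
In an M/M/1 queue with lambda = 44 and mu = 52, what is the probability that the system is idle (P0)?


P0 = 1 - rho = 1 - 44/52 = 0.1538

0.1538


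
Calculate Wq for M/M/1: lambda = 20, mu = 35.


rho = 20/35; Wq = rho/(mu - lambda) = 0.0381 hours

0.0381 hours


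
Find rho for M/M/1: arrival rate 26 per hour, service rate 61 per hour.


rho = lambda/mu = 26/61 = 0.4262

0.4262


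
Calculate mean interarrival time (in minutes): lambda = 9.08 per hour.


Mean interarrival time = 60/lambda = 60/9.08 = 6.61 minutes

6.61 minutes


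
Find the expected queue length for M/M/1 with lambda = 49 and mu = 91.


rho = 49/91; Lq = rho^2/(1-rho) = 0.63

0.63


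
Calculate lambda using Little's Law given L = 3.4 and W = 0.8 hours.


lambda = L / W = 3.4 / 0.8 = 4.25 per hour

4.25 per hour


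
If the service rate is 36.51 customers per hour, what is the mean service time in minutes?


Mean service time = 60/mu = 60/36.51 = 1.64 minutes

1.64 minutes


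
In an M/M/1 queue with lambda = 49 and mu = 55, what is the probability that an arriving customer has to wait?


P(wait) = rho = lambda/mu = 49/55 = 0.8909

0.8909


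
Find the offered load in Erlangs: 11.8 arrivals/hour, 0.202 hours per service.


Offered load a = lambda * E[S] = 11.8 * 0.202 = 2.38 Erlangs

2.38 Erlangs


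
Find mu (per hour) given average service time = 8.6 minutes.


mu = 60 / avg_service_time = 60 / 8.6 = 6.98 per hour

6.98 per hour


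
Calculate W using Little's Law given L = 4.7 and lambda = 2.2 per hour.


W = L / lambda = 4.7 / 2.2 = 2.1364 hours

2.1364 hours


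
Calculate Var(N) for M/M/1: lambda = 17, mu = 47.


rho = 17/47; Var(N) = rho/(1-rho)^2 = 0.89

0.89


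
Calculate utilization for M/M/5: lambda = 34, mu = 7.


rho = lambda/(c*mu) = 34/(5*7) = 0.9714

0.9714


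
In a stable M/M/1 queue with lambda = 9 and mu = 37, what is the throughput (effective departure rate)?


For a stable queue (lambda < mu), throughput = lambda = 9 per hour

9 per hour


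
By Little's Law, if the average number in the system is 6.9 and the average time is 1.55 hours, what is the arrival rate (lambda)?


lambda = L / W = 6.9 / 1.55 = 4.45 per hour

4.45 per hour


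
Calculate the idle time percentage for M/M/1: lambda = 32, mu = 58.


Idle fraction = (1 - rho) * 100 = (1 - 32/58) * 100 = 44.8%

44.8%


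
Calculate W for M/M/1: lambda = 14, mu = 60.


W = 1/(mu - lambda) = 1/(60 - 14) = 0.0217 hours

0.0217 hours


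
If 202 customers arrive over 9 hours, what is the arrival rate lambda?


lambda = total arrivals / time = 202 / 9 = 22.44 per hour

22.44 per hour


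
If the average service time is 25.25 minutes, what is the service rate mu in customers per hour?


mu = 60 / avg_service_time = 60 / 25.25 = 2.38 per hour

2.38 per hour


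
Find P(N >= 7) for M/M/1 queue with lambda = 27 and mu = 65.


P(N >= 7) = rho^7 = (27/65)^7 = 0.0021

0.0021


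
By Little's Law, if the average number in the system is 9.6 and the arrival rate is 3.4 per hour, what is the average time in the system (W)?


W = L / lambda = 9.6 / 3.4 = 2.8235 hours

2.8235 hours


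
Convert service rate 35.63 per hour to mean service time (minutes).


Mean service time = 60/mu = 60/35.63 = 1.68 minutes

1.68 minutes


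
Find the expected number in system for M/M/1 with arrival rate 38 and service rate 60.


rho = 38/60; L = rho/(1-rho) = 1.73

1.73


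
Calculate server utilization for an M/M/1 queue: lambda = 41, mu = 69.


rho = lambda/mu = 41/69 = 0.5942

0.5942


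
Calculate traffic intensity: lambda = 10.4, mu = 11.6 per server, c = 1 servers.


rho = lambda / (c * mu) = 10.4 / (1 * 11.6) = 0.8966

0.8966


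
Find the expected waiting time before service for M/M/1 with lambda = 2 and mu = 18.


rho = 2/18; Wq = rho/(mu - lambda) = 0.0069 hours

0.0069 hours


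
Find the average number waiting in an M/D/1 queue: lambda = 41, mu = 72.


M/D/1: Lq = rho^2 / (2*(1-rho)) where rho = 41/72; Lq = 0.38

0.38


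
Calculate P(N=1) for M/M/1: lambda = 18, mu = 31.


rho = 18/31; P(n) = (1-rho)*rho^n = (1-18/31)*(18/31)^1 = 0.2435

0.2435


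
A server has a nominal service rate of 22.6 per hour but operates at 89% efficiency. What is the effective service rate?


Effective rate = mu * efficiency = 22.6 * 0.89 = 20.11 per hour

20.11 per hour


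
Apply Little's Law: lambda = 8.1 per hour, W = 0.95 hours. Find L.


L = lambda * W = 8.1 * 0.95 = 7.7

7.7


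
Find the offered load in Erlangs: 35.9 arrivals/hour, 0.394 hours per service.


Offered load a = lambda * E[S] = 35.9 * 0.394 = 14.14 Erlangs

14.14 Erlangs


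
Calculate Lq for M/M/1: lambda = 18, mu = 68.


rho = 18/68; Lq = rho^2/(1-rho) = 0.1

0.1


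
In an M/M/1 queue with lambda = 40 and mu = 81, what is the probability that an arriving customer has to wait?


P(wait) = rho = lambda/mu = 40/81 = 0.4938

0.4938


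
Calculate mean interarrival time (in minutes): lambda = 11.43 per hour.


Mean interarrival time = 60/lambda = 60/11.43 = 5.25 minutes

5.25 minutes


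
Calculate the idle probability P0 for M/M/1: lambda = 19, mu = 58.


P0 = 1 - rho = 1 - 19/58 = 0.6724

0.6724


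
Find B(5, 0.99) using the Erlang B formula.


B(N,A) = (A^N/N!) / sum(A^k/k!, k=0..N) with N=5, A=0.99 = 0.0029

0.0029


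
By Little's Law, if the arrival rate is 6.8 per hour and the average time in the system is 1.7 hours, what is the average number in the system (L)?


L = lambda * W = 6.8 * 1.7 = 11.56

11.56


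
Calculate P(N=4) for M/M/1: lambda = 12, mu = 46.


rho = 12/46; P(n) = (1-rho)*rho^n = (1-12/46)*(12/46)^4 = 0.0034

0.0034


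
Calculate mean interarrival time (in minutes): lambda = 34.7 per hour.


Mean interarrival time = 60/lambda = 60/34.7 = 1.73 minutes

1.73 minutes


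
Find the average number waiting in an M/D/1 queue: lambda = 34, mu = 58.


M/D/1: Lq = rho^2 / (2*(1-rho)) where rho = 34/58; Lq = 0.42

0.42


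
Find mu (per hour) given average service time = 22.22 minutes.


mu = 60 / avg_service_time = 60 / 22.22 = 2.7 per hour

2.7 per hour


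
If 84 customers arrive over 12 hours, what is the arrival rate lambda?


lambda = total arrivals / time = 84 / 12 = 7.0 per hour

7.0 per hour


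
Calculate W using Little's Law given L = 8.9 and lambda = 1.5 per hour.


W = L / lambda = 8.9 / 1.5 = 5.9333 hours

5.9333 hours


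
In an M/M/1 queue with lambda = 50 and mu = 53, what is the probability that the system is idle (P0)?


P0 = 1 - rho = 1 - 50/53 = 0.0566

0.0566


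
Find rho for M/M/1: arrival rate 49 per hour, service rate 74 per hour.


rho = lambda/mu = 49/74 = 0.6622

0.6622


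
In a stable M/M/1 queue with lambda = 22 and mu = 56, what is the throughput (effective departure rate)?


For a stable queue (lambda < mu), throughput = lambda = 22 per hour

22 per hour


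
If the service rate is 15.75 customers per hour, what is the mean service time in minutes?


Mean service time = 60/mu = 60/15.75 = 3.81 minutes

3.81 minutes


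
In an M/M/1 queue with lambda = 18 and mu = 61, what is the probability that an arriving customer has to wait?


P(wait) = rho = lambda/mu = 18/61 = 0.2951

0.2951


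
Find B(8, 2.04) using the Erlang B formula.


B(N,A) = (A^N/N!) / sum(A^k/k!, k=0..N) with N=8, A=2.04 = 0.001

0.001


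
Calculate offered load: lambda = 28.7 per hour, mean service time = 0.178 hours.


Offered load a = lambda * E[S] = 28.7 * 0.178 = 5.11 Erlangs

5.11 Erlangs


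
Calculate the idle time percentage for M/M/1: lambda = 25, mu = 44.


Idle fraction = (1 - rho) * 100 = (1 - 25/44) * 100 = 43.2%

43.2%


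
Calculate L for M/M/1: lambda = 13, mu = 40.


rho = 13/40; L = rho/(1-rho) = 0.48

0.48


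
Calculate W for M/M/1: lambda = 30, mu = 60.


W = 1/(mu - lambda) = 1/(60 - 30) = 0.0333 hours

0.0333 hours


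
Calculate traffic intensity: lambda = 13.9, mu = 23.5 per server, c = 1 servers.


rho = lambda / (c * mu) = 13.9 / (1 * 23.5) = 0.5915

0.5915


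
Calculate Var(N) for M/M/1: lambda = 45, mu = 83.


rho = 45/83; Var(N) = rho/(1-rho)^2 = 2.59

2.59


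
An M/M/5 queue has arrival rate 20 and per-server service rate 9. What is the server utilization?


rho = lambda/(c*mu) = 20/(5*9) = 0.4444

0.4444


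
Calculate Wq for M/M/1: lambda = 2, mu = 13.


rho = 2/13; Wq = rho/(mu - lambda) = 0.014 hours

0.014 hours


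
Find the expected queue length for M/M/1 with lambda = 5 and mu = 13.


rho = 5/13; Lq = rho^2/(1-rho) = 0.24

0.24


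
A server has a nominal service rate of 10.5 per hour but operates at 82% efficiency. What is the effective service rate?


Effective rate = mu * efficiency = 10.5 * 0.82 = 8.61 per hour

8.61 per hour


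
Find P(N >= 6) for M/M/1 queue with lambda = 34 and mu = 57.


P(N >= 6) = rho^6 = (34/57)^6 = 0.045

0.045


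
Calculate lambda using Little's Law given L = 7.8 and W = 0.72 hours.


lambda = L / W = 7.8 / 0.72 = 10.83 per hour

10.83 per hour


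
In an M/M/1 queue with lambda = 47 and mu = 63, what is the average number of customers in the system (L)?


rho = 47/63; L = rho/(1-rho) = 2.94

2.94


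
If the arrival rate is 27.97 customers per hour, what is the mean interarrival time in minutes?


Mean interarrival time = 60/lambda = 60/27.97 = 2.15 minutes

2.15 minutes


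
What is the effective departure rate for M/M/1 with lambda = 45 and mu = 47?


For a stable queue (lambda < mu), throughput = lambda = 45 per hour

45 per hour


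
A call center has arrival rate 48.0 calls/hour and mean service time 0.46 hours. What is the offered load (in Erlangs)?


Offered load a = lambda * E[S] = 48.0 * 0.46 = 22.08 Erlangs

22.08 Erlangs


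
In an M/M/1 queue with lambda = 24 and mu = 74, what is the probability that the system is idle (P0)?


P0 = 1 - rho = 1 - 24/74 = 0.6757

0.6757


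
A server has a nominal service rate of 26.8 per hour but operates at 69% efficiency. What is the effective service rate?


Effective rate = mu * efficiency = 26.8 * 0.69 = 18.49 per hour

18.49 per hour


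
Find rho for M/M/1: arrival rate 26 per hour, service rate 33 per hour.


rho = lambda/mu = 26/33 = 0.7879

0.7879


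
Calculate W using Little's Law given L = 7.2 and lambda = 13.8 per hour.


W = L / lambda = 7.2 / 13.8 = 0.5217 hours

0.5217 hours


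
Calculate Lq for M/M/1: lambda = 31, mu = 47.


rho = 31/47; Lq = rho^2/(1-rho) = 1.28

1.28


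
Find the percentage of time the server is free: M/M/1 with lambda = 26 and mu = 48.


Idle fraction = (1 - rho) * 100 = (1 - 26/48) * 100 = 45.8%

45.8%


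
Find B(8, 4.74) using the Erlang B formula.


B(N,A) = (A^N/N!) / sum(A^k/k!, k=0..N) with N=8, A=4.74 = 0.0583

0.0583


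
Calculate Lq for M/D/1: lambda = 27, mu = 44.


M/D/1: Lq = rho^2 / (2*(1-rho)) where rho = 27/44; Lq = 0.49

0.49


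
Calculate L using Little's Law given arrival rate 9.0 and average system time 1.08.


L = lambda * W = 9.0 * 1.08 = 9.72

9.72


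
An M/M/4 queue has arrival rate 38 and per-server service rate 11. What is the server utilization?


rho = lambda/(c*mu) = 38/(4*11) = 0.8636

0.8636


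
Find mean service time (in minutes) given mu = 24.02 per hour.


Mean service time = 60/mu = 60/24.02 = 2.5 minutes

2.5 minutes


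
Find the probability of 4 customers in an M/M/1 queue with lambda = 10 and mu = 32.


rho = 10/32; P(n) = (1-rho)*rho^n = (1-10/32)*(10/32)^4 = 0.0066

0.0066


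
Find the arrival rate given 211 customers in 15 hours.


lambda = total arrivals / time = 211 / 15 = 14.07 per hour

14.07 per hour


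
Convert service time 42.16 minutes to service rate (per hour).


mu = 60 / avg_service_time = 60 / 42.16 = 1.42 per hour

1.42 per hour


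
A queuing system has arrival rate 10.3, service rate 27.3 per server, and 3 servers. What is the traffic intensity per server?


rho = lambda / (c * mu) = 10.3 / (3 * 27.3) = 0.1258

0.1258


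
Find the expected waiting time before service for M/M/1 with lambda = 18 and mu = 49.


rho = 18/49; Wq = rho/(mu - lambda) = 0.0118 hours

0.0118 hours


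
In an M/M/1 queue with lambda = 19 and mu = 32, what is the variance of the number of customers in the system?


rho = 19/32; Var(N) = rho/(1-rho)^2 = 3.6

3.6


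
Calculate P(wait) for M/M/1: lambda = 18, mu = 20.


P(wait) = rho = lambda/mu = 18/20 = 0.9

0.9


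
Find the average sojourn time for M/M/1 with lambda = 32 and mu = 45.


W = 1/(mu - lambda) = 1/(45 - 32) = 0.0769 hours

0.0769 hours


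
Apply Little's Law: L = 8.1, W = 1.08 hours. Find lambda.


lambda = L / W = 8.1 / 1.08 = 7.5 per hour

7.5 per hour


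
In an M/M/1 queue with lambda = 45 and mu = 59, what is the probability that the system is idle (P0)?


P0 = 1 - rho = 1 - 45/59 = 0.2373

0.2373


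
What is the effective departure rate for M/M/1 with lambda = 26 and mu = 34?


For a stable queue (lambda < mu), throughput = lambda = 26 per hour

26 per hour


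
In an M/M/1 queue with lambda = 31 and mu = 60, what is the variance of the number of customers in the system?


rho = 31/60; Var(N) = rho/(1-rho)^2 = 2.21

2.21


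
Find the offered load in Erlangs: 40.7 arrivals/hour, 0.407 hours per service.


Offered load a = lambda * E[S] = 40.7 * 0.407 = 16.56 Erlangs

16.56 Erlangs


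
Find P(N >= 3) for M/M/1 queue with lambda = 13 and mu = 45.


P(N >= 3) = rho^3 = (13/45)^3 = 0.0241

0.0241


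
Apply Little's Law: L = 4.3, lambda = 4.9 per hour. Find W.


W = L / lambda = 4.3 / 4.9 = 0.8776 hours

0.8776 hours
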